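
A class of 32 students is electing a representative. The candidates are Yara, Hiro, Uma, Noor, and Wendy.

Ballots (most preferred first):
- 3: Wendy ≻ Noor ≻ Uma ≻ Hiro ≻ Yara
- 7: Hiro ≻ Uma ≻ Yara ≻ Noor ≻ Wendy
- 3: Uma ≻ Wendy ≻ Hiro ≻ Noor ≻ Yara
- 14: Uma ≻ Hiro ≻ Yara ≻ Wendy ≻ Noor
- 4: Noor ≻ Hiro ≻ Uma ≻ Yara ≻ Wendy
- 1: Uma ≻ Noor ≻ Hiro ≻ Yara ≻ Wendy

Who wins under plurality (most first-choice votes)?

Uma

First-place votes: Yara 0, Hiro 7, Uma 18, Noor 4, Wendy 3.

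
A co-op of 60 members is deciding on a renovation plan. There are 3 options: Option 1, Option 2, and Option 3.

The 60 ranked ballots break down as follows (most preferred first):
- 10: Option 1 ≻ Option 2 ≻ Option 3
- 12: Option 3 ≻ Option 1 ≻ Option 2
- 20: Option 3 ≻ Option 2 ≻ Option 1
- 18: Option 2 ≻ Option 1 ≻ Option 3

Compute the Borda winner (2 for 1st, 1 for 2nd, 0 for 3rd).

Option 2

Option 1: 10×2 + 12×1 + 20×0 + 18×1 = 50
Option 2: 10×1 + 12×0 + 20×1 + 18×2 = 66
Option 3: 10×0 + 12×2 + 20×2 + 18×0 = 64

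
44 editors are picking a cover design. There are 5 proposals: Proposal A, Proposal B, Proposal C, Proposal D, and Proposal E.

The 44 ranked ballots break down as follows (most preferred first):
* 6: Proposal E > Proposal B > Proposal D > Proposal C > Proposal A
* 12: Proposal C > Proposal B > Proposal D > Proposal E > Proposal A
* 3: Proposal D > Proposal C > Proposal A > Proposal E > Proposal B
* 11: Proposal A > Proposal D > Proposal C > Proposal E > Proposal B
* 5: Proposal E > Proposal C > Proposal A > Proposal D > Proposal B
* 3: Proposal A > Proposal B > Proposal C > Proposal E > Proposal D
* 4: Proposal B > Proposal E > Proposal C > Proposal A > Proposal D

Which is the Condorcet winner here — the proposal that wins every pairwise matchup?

Proposal C vs Proposal A: 30–14
Proposal C vs Proposal B: 31–13
Proposal C vs Proposal D: 24–20
Proposal C vs Proposal E: 29–15
Proposal C beats every other proposal.

Proposal C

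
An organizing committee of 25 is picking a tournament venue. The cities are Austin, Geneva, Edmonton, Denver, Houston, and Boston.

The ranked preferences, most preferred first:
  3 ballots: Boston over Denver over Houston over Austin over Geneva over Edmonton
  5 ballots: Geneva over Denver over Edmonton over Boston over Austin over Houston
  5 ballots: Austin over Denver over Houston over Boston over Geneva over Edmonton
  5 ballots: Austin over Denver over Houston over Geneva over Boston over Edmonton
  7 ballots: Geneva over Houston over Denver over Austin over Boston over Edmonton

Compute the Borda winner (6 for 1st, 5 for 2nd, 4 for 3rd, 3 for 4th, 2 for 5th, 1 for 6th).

Denver

Austin: 3×3 + 5×2 + 5×6 + 5×6 + 7×3 = 100
Geneva: 3×2 + 5×6 + 5×2 + 5×3 + 7×6 = 103
Edmonton: 3×1 + 5×4 + 5×1 + 5×1 + 7×1 = 40
Denver: 3×5 + 5×5 + 5×5 + 5×5 + 7×4 = 118
Houston: 3×4 + 5×1 + 5×4 + 5×4 + 7×5 = 92
Boston: 3×6 + 5×3 + 5×3 + 5×2 + 7×2 = 72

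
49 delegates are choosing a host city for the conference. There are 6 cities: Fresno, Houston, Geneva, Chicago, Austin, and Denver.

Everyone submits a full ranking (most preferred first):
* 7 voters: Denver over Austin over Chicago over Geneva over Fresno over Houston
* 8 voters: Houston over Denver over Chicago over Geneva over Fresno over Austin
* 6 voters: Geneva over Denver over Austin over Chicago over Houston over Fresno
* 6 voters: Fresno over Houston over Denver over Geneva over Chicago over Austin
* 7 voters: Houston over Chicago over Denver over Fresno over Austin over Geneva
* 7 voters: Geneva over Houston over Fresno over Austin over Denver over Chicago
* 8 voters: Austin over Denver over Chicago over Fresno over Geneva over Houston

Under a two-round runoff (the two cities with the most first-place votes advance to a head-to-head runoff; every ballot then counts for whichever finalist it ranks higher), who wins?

Round 1 first-place votes: Fresno 6, Houston 15, Geneva 13, Chicago 0, Austin 8, Denver 7. Houston and Geneva advance.
Runoff: Houston is ranked above Geneva on 21 ballots, Geneva above Houston on 28.

Geneva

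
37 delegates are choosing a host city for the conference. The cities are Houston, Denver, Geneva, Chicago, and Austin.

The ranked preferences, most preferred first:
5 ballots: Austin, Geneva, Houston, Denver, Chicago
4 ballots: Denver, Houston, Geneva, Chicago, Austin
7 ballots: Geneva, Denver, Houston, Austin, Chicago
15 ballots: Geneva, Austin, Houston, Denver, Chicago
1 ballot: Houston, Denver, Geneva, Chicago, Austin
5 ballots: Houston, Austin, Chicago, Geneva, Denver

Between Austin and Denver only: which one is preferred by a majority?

Austin

Austin is ranked above Denver on 25 ballots; Denver above Austin on 12.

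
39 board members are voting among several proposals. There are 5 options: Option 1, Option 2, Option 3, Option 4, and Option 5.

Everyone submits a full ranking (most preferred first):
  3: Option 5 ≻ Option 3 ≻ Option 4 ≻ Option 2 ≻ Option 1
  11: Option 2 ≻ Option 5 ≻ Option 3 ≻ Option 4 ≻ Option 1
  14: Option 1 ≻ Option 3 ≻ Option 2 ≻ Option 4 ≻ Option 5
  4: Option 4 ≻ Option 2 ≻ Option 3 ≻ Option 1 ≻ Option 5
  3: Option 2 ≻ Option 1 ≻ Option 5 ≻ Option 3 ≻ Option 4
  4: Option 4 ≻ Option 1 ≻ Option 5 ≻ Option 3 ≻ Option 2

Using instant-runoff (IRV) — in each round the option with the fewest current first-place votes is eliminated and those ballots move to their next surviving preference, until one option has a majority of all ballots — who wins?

Option 2

Round 1: Option 1 14, Option 2 14, Option 3 0, Option 4 8, Option 5 3. Option 3 eliminated.
Round 2: Option 1 14, Option 2 14, Option 4 8, Option 5 3. Option 5 eliminated.
Round 3: Option 1 14, Option 2 14, Option 4 11. Option 4 eliminated.
Round 4: Option 1 18, Option 2 21. Option 2 has a majority (≥20).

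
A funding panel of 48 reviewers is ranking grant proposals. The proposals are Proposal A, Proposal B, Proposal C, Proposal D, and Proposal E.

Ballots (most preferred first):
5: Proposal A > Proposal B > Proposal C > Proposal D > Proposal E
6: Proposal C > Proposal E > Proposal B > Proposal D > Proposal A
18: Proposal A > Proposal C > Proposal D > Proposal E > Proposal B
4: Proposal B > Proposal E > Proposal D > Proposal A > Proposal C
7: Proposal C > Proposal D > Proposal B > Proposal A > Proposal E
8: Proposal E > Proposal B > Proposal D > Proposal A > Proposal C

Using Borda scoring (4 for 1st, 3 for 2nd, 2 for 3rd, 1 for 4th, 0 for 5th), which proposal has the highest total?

Proposal A: 5×4 + 6×0 + 18×4 + 4×1 + 7×1 + 8×1 = 111
Proposal B: 5×3 + 6×2 + 18×0 + 4×4 + 7×2 + 8×3 = 81
Proposal C: 5×2 + 6×4 + 18×3 + 4×0 + 7×4 + 8×0 = 116
Proposal D: 5×1 + 6×1 + 18×2 + 4×2 + 7×3 + 8×2 = 92
Proposal E: 5×0 + 6×3 + 18×1 + 4×3 + 7×0 + 8×4 = 80

Proposal C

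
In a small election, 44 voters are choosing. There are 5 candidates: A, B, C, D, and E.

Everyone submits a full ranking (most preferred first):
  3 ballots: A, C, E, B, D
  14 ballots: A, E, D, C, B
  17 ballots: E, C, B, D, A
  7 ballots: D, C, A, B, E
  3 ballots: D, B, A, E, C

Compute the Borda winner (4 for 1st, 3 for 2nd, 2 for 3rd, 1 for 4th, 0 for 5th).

E

A: 3×4 + 14×4 + 17×0 + 7×2 + 3×2 = 88
B: 3×1 + 14×0 + 17×2 + 7×1 + 3×3 = 53
C: 3×3 + 14×1 + 17×3 + 7×3 + 3×0 = 95
D: 3×0 + 14×2 + 17×1 + 7×4 + 3×4 = 85
E: 3×2 + 14×3 + 17×4 + 7×0 + 3×1 = 119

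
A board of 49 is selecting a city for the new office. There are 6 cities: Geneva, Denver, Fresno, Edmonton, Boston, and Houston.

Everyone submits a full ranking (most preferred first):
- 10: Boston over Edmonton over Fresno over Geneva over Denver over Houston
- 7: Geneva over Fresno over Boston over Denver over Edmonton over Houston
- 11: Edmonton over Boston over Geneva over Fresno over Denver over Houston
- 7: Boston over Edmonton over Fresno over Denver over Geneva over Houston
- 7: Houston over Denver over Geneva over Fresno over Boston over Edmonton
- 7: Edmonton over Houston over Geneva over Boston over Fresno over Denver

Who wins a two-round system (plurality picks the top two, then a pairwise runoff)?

Round 1 first-place votes: Geneva 7, Denver 0, Fresno 0, Edmonton 18, Boston 17, Houston 7. Edmonton and Boston advance.
Runoff: Edmonton is ranked above Boston on 18 ballots, Boston above Edmonton on 31.

Boston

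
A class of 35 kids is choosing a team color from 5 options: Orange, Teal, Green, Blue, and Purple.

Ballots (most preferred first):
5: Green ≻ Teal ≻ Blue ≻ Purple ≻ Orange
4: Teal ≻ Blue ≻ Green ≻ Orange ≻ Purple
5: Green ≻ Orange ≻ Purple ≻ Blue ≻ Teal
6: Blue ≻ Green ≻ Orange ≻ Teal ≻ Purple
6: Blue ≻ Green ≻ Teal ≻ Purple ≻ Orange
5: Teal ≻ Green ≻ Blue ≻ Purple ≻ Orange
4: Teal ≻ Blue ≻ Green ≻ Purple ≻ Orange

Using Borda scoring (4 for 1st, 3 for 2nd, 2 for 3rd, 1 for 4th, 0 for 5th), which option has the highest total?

Orange: 5×0 + 4×1 + 5×3 + 6×2 + 6×0 + 5×0 + 4×0 = 31
Teal: 5×3 + 4×4 + 5×0 + 6×1 + 6×2 + 5×4 + 4×4 = 85
Green: 5×4 + 4×2 + 5×4 + 6×3 + 6×3 + 5×3 + 4×2 = 107
Blue: 5×2 + 4×3 + 5×1 + 6×4 + 6×4 + 5×2 + 4×3 = 97
Purple: 5×1 + 4×0 + 5×2 + 6×0 + 6×1 + 5×1 + 4×1 = 30

Green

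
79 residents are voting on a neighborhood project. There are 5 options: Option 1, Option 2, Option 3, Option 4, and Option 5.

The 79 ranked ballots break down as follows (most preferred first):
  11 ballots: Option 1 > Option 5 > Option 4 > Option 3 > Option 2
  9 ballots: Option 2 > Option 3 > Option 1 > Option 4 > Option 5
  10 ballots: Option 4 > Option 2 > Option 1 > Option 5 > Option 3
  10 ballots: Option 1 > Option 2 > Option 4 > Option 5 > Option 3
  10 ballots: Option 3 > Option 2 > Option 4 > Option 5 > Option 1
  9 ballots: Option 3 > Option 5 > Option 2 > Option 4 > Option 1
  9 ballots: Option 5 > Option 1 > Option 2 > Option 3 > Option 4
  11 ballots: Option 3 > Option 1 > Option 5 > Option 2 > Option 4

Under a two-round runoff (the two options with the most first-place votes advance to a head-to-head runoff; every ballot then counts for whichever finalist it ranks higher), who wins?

Round 1 first-place votes: Option 1 21, Option 2 9, Option 3 30, Option 4 10, Option 5 9. Option 3 and Option 1 advance.
Runoff: Option 3 is ranked above Option 1 on 39 ballots, Option 1 above Option 3 on 40.

Option 1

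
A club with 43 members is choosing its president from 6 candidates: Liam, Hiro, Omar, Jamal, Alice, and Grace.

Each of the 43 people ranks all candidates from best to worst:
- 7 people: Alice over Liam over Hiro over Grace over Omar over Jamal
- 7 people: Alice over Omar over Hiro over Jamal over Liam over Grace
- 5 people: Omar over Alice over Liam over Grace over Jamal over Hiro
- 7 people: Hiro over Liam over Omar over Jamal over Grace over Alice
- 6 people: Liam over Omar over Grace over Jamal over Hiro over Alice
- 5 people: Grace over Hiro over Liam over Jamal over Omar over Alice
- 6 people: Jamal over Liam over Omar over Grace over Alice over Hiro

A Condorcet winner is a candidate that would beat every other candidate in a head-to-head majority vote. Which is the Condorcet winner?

Liam vs Hiro: 24–19
Liam vs Omar: 31–12
Liam vs Jamal: 30–13
Liam vs Alice: 24–19
Liam vs Grace: 38–5
Liam beats every other candidate.

Liam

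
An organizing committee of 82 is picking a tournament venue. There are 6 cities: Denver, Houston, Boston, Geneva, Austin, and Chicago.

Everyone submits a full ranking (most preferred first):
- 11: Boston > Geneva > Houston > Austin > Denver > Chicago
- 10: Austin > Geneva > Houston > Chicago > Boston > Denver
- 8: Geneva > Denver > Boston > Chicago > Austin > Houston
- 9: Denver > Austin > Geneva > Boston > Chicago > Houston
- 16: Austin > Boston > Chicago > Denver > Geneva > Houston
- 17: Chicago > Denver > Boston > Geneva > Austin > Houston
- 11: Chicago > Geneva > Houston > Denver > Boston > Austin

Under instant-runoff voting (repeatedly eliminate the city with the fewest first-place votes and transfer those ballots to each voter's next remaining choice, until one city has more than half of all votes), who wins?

Round 1: Denver 9, Houston 0, Boston 11, Geneva 8, Austin 26, Chicago 28. Houston eliminated.
Round 2: Denver 9, Boston 11, Geneva 8, Austin 26, Chicago 28. Geneva eliminated.
Round 3: Denver 17, Boston 11, Austin 26, Chicago 28. Boston eliminated.
Round 4: Denver 17, Austin 37, Chicago 28. Denver eliminated.
Round 5: Austin 46, Chicago 36. Austin has a majority (≥42).

Austin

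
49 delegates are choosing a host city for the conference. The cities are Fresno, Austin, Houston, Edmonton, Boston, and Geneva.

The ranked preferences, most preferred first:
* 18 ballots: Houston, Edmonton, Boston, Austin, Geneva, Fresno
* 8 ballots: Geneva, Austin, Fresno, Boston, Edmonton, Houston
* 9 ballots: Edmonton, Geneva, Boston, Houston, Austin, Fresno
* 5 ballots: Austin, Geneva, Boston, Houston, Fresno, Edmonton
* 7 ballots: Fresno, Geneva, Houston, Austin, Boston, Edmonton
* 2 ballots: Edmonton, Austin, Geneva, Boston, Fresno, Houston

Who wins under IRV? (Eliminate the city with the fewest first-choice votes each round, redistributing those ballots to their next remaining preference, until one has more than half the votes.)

Round 1: Fresno 7, Austin 5, Houston 18, Edmonton 11, Boston 0, Geneva 8. Boston eliminated.
Round 2: Fresno 7, Austin 5, Houston 18, Edmonton 11, Geneva 8. Austin eliminated.
Round 3: Fresno 7, Houston 18, Edmonton 11, Geneva 13. Fresno eliminated.
Round 4: Houston 18, Edmonton 11, Geneva 20. Edmonton eliminated.
Round 5: Houston 18, Geneva 31. Geneva has a majority (≥25).

Geneva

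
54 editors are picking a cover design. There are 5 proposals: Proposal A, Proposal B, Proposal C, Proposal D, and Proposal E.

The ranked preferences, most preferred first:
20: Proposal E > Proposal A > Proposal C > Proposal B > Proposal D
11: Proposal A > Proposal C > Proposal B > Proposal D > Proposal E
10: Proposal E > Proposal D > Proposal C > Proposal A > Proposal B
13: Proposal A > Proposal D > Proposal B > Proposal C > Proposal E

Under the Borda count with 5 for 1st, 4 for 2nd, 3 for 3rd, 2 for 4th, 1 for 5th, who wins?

Proposal A

Proposal A: 20×4 + 11×5 + 10×2 + 13×5 = 220
Proposal B: 20×2 + 11×3 + 10×1 + 13×3 = 122
Proposal C: 20×3 + 11×4 + 10×3 + 13×2 = 160
Proposal D: 20×1 + 11×2 + 10×4 + 13×4 = 134
Proposal E: 20×5 + 11×1 + 10×5 + 13×1 = 174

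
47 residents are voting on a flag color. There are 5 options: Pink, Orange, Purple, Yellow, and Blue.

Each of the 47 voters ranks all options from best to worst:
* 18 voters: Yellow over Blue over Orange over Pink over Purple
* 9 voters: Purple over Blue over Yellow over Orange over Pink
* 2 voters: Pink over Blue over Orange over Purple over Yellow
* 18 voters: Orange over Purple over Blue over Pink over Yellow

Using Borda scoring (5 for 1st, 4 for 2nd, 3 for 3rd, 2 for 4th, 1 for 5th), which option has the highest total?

Blue

Pink: 18×2 + 9×1 + 2×5 + 18×2 = 91
Orange: 18×3 + 9×2 + 2×3 + 18×5 = 168
Purple: 18×1 + 9×5 + 2×2 + 18×4 = 139
Yellow: 18×5 + 9×3 + 2×1 + 18×1 = 137
Blue: 18×4 + 9×4 + 2×4 + 18×3 = 170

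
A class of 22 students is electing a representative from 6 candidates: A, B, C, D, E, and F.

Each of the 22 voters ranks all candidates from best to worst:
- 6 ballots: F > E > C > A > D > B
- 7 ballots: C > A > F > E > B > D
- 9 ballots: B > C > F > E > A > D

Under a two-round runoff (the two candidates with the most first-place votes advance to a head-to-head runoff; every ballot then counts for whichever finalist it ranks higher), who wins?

Round 1 first-place votes: A 0, B 9, C 7, D 0, E 0, F 6. B and C advance.
Runoff: B is ranked above C on 9 ballots, C above B on 13.

C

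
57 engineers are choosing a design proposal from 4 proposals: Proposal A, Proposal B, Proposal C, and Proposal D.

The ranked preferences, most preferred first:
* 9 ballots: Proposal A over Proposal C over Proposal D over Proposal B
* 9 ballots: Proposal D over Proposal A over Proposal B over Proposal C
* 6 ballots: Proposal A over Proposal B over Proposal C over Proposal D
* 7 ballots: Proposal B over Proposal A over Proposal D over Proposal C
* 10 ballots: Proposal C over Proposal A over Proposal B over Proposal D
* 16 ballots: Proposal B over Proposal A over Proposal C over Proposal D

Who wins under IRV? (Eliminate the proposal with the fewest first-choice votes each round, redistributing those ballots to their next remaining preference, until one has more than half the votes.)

Proposal A

Round 1: Proposal A 15, Proposal B 23, Proposal C 10, Proposal D 9. Proposal D eliminated.
Round 2: Proposal A 24, Proposal B 23, Proposal C 10. Proposal C eliminated.
Round 3: Proposal A 34, Proposal B 23. Proposal A has a majority (≥29).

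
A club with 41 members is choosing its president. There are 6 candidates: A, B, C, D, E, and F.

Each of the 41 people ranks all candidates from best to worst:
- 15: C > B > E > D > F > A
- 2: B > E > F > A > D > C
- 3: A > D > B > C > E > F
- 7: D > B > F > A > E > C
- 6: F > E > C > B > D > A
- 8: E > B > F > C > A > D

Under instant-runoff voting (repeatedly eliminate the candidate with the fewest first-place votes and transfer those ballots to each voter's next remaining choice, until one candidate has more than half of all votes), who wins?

E

Round 1: A 3, B 2, C 15, D 7, E 8, F 6. B eliminated.
Round 2: A 3, C 15, D 7, E 10, F 6. A eliminated.
Round 3: C 15, D 10, E 10, F 6. F eliminated.
Round 4: C 15, D 10, E 16. D eliminated.
Round 5: C 18, E 23. E has a majority (≥21).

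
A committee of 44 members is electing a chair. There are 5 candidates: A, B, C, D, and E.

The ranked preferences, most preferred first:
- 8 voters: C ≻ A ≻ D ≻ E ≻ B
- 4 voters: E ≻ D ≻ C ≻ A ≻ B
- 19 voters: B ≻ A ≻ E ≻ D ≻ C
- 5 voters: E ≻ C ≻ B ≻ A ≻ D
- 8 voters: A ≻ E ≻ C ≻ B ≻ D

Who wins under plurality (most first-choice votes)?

First-place votes: A 8, B 19, C 8, D 0, E 9.

B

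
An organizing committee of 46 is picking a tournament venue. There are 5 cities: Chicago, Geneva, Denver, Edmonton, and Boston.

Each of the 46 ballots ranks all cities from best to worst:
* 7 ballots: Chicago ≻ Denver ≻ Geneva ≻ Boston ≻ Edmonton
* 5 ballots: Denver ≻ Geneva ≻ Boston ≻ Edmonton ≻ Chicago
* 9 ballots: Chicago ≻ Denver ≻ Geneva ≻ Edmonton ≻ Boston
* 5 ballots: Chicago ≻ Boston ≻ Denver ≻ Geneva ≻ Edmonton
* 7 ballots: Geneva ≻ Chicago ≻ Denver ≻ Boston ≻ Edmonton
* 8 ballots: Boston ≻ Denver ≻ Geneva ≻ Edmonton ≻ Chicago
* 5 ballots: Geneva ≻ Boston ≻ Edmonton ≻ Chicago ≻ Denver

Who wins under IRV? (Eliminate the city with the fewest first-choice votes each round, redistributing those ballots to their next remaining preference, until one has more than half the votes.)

Geneva

Round 1: Chicago 21, Geneva 12, Denver 5, Edmonton 0, Boston 8. Edmonton eliminated.
Round 2: Chicago 21, Geneva 12, Denver 5, Boston 8. Denver eliminated.
Round 3: Chicago 21, Geneva 17, Boston 8. Boston eliminated.
Round 4: Chicago 21, Geneva 25. Geneva has a majority (≥24).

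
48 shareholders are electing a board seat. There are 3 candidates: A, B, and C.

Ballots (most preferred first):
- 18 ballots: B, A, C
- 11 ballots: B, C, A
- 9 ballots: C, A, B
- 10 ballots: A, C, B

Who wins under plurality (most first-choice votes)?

B

First-place votes: A 10, B 29, C 9.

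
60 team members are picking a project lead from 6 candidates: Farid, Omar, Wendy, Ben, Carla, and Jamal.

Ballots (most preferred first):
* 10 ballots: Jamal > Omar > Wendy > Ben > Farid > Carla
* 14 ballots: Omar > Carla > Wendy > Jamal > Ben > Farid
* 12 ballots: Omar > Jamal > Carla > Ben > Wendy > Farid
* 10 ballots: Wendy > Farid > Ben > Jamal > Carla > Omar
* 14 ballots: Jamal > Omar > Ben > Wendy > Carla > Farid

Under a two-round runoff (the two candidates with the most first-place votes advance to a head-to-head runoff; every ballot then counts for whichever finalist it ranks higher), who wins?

Jamal

Round 1 first-place votes: Farid 0, Omar 26, Wendy 10, Ben 0, Carla 0, Jamal 24. Omar and Jamal advance.
Runoff: Omar is ranked above Jamal on 26 ballots, Jamal above Omar on 34.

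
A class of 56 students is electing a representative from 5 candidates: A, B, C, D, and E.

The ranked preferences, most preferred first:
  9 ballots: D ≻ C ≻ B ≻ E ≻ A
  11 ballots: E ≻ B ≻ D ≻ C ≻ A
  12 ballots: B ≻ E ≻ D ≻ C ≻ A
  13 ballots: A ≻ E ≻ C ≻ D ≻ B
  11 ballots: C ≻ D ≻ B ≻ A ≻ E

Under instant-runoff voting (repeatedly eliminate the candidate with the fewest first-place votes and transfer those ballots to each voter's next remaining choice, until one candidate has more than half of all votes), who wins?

Round 1: A 13, B 12, C 11, D 9, E 11. D eliminated.
Round 2: A 13, B 12, C 20, E 11. E eliminated.
Round 3: A 13, B 23, C 20. A eliminated.
Round 4: B 23, C 33. C has a majority (≥29).

C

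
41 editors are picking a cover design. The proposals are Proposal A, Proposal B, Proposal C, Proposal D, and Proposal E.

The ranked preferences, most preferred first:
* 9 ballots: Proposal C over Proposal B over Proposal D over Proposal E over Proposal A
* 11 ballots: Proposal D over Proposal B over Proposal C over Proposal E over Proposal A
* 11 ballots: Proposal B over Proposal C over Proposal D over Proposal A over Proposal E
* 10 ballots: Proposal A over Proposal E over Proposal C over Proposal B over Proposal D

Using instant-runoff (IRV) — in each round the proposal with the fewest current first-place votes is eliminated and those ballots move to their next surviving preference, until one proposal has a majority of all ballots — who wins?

Round 1: Proposal A 10, Proposal B 11, Proposal C 9, Proposal D 11, Proposal E 0. Proposal E eliminated.
Round 2: Proposal A 10, Proposal B 11, Proposal C 9, Proposal D 11. Proposal C eliminated.
Round 3: Proposal A 10, Proposal B 20, Proposal D 11. Proposal A eliminated.
Round 4: Proposal B 30, Proposal D 11. Proposal B has a majority (≥21).

Proposal B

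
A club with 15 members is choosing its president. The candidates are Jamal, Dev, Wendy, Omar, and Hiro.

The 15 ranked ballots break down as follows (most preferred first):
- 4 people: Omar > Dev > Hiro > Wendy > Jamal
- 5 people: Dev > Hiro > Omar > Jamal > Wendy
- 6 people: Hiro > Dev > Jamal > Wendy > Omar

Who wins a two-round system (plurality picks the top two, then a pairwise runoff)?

Dev

Round 1 first-place votes: Jamal 0, Dev 5, Wendy 0, Omar 4, Hiro 6. Hiro and Dev advance.
Runoff: Hiro is ranked above Dev on 6 ballots, Dev above Hiro on 9.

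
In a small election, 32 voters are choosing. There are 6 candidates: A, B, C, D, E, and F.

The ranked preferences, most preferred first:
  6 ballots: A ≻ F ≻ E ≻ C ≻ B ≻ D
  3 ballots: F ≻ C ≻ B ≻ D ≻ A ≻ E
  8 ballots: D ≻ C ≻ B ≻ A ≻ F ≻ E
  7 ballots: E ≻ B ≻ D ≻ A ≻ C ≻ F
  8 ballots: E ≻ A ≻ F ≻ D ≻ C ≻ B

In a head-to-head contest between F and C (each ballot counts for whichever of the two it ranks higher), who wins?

F

F is ranked above C on 17 ballots; C above F on 15.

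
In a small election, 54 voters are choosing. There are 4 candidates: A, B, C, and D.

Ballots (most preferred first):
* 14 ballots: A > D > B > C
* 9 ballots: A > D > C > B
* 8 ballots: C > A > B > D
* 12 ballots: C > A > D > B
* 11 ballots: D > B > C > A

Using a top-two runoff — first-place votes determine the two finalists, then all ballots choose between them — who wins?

C

Round 1 first-place votes: A 23, B 0, C 20, D 11. A and C advance.
Runoff: A is ranked above C on 23 ballots, C above A on 31.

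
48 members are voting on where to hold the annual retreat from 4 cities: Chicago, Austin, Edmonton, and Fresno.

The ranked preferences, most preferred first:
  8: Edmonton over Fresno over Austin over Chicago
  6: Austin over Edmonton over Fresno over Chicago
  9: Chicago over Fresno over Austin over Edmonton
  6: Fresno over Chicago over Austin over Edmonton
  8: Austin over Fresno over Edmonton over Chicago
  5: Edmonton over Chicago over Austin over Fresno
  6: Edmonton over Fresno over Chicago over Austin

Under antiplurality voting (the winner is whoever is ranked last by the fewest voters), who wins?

Fresno

Last-place votes: Chicago 22, Austin 6, Edmonton 15, Fresno 5.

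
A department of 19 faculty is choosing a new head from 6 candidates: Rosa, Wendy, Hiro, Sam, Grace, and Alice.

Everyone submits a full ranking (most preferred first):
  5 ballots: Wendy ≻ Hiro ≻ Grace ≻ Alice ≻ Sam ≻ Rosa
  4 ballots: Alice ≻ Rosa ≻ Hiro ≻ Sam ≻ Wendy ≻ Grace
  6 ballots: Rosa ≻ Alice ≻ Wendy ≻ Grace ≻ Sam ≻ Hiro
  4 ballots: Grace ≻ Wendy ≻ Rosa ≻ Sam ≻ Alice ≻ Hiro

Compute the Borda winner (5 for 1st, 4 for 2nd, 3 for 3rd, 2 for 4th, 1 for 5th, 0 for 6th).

Rosa: 5×0 + 4×4 + 6×5 + 4×3 = 58
Wendy: 5×5 + 4×1 + 6×3 + 4×4 = 63
Hiro: 5×4 + 4×3 + 6×0 + 4×0 = 32
Sam: 5×1 + 4×2 + 6×1 + 4×2 = 27
Grace: 5×3 + 4×0 + 6×2 + 4×5 = 47
Alice: 5×2 + 4×5 + 6×4 + 4×1 = 58

Wendy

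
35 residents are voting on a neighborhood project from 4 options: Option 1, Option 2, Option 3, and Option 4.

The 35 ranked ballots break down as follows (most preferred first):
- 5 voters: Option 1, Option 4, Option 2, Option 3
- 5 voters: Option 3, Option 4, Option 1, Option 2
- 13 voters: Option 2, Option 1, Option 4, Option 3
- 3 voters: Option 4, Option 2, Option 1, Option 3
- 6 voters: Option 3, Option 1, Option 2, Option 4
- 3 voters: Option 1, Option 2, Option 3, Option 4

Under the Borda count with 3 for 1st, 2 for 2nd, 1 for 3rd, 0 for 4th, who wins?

Option 1

Option 1: 5×3 + 5×1 + 13×2 + 3×1 + 6×2 + 3×3 = 70
Option 2: 5×1 + 5×0 + 13×3 + 3×2 + 6×1 + 3×2 = 62
Option 3: 5×0 + 5×3 + 13×0 + 3×0 + 6×3 + 3×1 = 36
Option 4: 5×2 + 5×2 + 13×1 + 3×3 + 6×0 + 3×0 = 42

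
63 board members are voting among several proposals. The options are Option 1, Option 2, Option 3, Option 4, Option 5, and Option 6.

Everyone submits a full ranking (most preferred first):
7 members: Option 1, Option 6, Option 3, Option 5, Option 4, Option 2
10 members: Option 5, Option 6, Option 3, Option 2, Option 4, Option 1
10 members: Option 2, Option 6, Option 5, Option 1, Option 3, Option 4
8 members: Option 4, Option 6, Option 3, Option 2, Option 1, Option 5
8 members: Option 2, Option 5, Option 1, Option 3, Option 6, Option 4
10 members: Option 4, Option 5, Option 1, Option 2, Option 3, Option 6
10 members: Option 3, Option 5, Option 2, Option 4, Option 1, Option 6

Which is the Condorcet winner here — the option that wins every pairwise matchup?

Option 5 vs Option 1: 48–15
Option 5 vs Option 2: 37–26
Option 5 vs Option 3: 38–25
Option 5 vs Option 4: 45–18
Option 5 vs Option 6: 38–25
Option 5 beats every other option.

Option 5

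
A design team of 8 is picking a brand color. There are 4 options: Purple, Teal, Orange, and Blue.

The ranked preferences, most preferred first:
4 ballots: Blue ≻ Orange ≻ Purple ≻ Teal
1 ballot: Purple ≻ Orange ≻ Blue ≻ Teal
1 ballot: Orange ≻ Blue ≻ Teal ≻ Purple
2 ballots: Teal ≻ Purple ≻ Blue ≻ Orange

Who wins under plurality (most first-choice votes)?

First-place votes: Purple 1, Teal 2, Orange 1, Blue 4.

Blue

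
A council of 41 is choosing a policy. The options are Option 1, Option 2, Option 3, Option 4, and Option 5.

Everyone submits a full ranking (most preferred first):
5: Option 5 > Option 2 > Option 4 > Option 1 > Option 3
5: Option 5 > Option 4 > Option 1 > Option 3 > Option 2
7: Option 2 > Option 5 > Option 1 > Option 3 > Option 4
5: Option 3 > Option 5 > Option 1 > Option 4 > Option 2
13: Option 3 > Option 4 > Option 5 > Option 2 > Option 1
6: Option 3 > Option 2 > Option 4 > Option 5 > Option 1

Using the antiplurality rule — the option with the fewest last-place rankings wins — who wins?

Option 5

Last-place votes: Option 1 19, Option 2 10, Option 3 5, Option 4 7, Option 5 0.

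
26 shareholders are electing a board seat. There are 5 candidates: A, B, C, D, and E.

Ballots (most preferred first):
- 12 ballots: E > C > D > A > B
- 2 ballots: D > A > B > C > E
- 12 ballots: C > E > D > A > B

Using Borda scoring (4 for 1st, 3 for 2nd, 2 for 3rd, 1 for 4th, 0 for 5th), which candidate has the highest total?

C

A: 12×1 + 2×3 + 12×1 = 30
B: 12×0 + 2×2 + 12×0 = 4
C: 12×3 + 2×1 + 12×4 = 86
D: 12×2 + 2×4 + 12×2 = 56
E: 12×4 + 2×0 + 12×3 = 84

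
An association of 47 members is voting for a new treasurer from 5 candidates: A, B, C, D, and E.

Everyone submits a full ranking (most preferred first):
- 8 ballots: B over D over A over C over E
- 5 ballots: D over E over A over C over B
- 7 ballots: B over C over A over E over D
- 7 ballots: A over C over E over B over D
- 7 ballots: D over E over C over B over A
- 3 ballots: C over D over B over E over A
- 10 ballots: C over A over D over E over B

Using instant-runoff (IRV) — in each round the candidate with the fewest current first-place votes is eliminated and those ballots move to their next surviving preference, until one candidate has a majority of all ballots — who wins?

Round 1: A 7, B 15, C 13, D 12, E 0. E eliminated.
Round 2: A 7, B 15, C 13, D 12. A eliminated.
Round 3: B 15, C 20, D 12. D eliminated.
Round 4: B 15, C 32. C has a majority (≥24).

C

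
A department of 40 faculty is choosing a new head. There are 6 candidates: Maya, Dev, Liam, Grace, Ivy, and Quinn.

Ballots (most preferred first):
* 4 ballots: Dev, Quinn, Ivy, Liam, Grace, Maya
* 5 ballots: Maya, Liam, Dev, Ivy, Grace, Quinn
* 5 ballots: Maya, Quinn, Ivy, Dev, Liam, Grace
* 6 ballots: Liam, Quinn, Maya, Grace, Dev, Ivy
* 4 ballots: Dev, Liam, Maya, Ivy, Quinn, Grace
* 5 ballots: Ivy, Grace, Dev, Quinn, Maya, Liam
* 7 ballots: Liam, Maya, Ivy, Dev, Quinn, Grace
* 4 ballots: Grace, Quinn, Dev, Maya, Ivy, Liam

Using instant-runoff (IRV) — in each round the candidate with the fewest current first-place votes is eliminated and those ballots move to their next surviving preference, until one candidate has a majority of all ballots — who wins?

Round 1: Maya 10, Dev 8, Liam 13, Grace 4, Ivy 5, Quinn 0. Quinn eliminated.
Round 2: Maya 10, Dev 8, Liam 13, Grace 4, Ivy 5. Grace eliminated.
Round 3: Maya 10, Dev 12, Liam 13, Ivy 5. Ivy eliminated.
Round 4: Maya 10, Dev 17, Liam 13. Maya eliminated.
Round 5: Dev 22, Liam 18. Dev has a majority (≥21).

Dev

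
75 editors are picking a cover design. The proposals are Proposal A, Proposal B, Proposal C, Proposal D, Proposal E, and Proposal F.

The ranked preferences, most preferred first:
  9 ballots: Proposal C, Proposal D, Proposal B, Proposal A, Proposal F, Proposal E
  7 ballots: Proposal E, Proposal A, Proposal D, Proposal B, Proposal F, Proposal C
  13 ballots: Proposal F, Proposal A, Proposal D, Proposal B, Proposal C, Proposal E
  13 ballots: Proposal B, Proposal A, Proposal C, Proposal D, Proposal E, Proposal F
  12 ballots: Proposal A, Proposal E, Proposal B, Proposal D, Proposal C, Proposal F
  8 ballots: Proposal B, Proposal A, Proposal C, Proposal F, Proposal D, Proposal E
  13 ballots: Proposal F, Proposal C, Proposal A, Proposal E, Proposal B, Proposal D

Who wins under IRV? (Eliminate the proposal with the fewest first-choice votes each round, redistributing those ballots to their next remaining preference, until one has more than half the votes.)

Round 1: Proposal A 12, Proposal B 21, Proposal C 9, Proposal D 0, Proposal E 7, Proposal F 26. Proposal D eliminated.
Round 2: Proposal A 12, Proposal B 21, Proposal C 9, Proposal E 7, Proposal F 26. Proposal E eliminated.
Round 3: Proposal A 19, Proposal B 21, Proposal C 9, Proposal F 26. Proposal C eliminated.
Round 4: Proposal A 19, Proposal B 30, Proposal F 26. Proposal A eliminated.
Round 5: Proposal B 49, Proposal F 26. Proposal B has a majority (≥38).

Proposal B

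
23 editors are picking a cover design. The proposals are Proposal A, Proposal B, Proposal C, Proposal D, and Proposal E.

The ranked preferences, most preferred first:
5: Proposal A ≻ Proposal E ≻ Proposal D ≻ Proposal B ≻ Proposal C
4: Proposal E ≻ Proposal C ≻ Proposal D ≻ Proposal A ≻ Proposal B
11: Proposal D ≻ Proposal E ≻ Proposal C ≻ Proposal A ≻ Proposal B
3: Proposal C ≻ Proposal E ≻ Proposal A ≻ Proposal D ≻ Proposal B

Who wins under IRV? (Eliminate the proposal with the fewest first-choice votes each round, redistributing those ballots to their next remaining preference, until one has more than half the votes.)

Round 1: Proposal A 5, Proposal B 0, Proposal C 3, Proposal D 11, Proposal E 4. Proposal B eliminated.
Round 2: Proposal A 5, Proposal C 3, Proposal D 11, Proposal E 4. Proposal C eliminated.
Round 3: Proposal A 5, Proposal D 11, Proposal E 7. Proposal A eliminated.
Round 4: Proposal D 11, Proposal E 12. Proposal E has a majority (≥12).

Proposal E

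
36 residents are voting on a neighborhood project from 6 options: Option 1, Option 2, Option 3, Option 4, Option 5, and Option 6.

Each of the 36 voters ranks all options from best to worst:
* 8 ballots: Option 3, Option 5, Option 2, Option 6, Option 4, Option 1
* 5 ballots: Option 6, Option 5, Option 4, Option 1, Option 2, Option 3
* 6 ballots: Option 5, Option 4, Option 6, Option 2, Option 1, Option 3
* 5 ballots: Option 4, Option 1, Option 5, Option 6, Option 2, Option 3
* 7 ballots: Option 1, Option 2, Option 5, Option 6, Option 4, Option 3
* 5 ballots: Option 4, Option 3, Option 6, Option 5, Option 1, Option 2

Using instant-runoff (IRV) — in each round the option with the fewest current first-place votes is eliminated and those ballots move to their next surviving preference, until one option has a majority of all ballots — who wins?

Option 5

Round 1: Option 1 7, Option 2 0, Option 3 8, Option 4 10, Option 5 6, Option 6 5. Option 2 eliminated.
Round 2: Option 1 7, Option 3 8, Option 4 10, Option 5 6, Option 6 5. Option 6 eliminated.
Round 3: Option 1 7, Option 3 8, Option 4 10, Option 5 11. Option 1 eliminated.
Round 4: Option 3 8, Option 4 10, Option 5 18. Option 3 eliminated.
Round 5: Option 4 10, Option 5 26. Option 5 has a majority (≥19).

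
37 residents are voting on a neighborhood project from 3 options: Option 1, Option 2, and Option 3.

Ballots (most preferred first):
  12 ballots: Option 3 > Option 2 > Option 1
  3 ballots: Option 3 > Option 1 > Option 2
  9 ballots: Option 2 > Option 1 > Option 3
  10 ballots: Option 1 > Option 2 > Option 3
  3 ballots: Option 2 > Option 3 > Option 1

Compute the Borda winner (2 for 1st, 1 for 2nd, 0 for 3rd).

Option 2

Option 1: 12×0 + 3×1 + 9×1 + 10×2 + 3×0 = 32
Option 2: 12×1 + 3×0 + 9×2 + 10×1 + 3×2 = 46
Option 3: 12×2 + 3×2 + 9×0 + 10×0 + 3×1 = 33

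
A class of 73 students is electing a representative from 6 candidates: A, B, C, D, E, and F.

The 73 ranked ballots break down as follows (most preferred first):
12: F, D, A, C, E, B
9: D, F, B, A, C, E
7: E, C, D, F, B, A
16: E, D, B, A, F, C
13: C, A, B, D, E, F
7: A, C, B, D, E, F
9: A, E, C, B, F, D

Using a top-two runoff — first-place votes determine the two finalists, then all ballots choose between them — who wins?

A

Round 1 first-place votes: A 16, B 0, C 13, D 9, E 23, F 12. E and A advance.
Runoff: E is ranked above A on 23 ballots, A above E on 50.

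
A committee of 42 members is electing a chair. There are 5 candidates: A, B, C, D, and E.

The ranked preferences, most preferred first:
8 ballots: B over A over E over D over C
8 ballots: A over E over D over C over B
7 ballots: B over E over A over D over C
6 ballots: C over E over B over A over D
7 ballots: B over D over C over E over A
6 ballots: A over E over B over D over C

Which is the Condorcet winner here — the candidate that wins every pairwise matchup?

B

B vs A: 28–14
B vs C: 28–14
B vs D: 34–8
B vs E: 22–20
B beats every other candidate.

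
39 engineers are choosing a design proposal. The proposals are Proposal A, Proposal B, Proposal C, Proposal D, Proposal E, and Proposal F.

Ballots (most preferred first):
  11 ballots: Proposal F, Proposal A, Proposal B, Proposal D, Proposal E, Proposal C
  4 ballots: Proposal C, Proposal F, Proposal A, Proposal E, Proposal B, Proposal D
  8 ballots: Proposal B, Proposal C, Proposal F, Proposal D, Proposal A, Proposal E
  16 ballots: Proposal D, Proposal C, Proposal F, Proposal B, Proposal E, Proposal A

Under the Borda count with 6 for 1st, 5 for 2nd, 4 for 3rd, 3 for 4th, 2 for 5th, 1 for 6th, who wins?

Proposal A: 11×5 + 4×4 + 8×2 + 16×1 = 103
Proposal B: 11×4 + 4×2 + 8×6 + 16×3 = 148
Proposal C: 11×1 + 4×6 + 8×5 + 16×5 = 155
Proposal D: 11×3 + 4×1 + 8×3 + 16×6 = 157
Proposal E: 11×2 + 4×3 + 8×1 + 16×2 = 74
Proposal F: 11×6 + 4×5 + 8×4 + 16×4 = 182

Proposal F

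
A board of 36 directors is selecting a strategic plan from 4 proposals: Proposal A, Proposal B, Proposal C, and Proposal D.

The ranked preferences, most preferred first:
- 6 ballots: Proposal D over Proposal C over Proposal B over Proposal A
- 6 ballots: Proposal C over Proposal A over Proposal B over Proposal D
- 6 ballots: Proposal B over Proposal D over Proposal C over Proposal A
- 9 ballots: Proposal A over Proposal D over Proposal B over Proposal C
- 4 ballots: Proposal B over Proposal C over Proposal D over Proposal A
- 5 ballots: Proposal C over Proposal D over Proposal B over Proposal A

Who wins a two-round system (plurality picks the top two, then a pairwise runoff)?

Proposal B

Round 1 first-place votes: Proposal A 9, Proposal B 10, Proposal C 11, Proposal D 6. Proposal C and Proposal B advance.
Runoff: Proposal C is ranked above Proposal B on 17 ballots, Proposal B above Proposal C on 19.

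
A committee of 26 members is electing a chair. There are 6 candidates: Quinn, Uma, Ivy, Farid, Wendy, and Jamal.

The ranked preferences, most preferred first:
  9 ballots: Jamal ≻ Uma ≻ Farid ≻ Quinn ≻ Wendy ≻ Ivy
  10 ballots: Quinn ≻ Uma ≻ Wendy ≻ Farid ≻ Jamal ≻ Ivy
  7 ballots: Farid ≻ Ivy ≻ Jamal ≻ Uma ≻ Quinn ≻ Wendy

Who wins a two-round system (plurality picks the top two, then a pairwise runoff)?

Jamal

Round 1 first-place votes: Quinn 10, Uma 0, Ivy 0, Farid 7, Wendy 0, Jamal 9. Quinn and Jamal advance.
Runoff: Quinn is ranked above Jamal on 10 ballots, Jamal above Quinn on 16.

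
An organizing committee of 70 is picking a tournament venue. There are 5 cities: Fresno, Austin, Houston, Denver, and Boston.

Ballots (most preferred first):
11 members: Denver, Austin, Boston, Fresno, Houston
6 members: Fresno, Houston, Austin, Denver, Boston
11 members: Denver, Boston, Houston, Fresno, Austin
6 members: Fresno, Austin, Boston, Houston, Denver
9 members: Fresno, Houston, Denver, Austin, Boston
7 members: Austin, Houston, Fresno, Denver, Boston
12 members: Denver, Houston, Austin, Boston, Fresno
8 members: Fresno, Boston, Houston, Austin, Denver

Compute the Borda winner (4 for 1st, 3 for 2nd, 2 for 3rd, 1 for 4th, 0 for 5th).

Denver

Fresno: 11×1 + 6×4 + 11×1 + 6×4 + 9×4 + 7×2 + 12×0 + 8×4 = 152
Austin: 11×3 + 6×2 + 11×0 + 6×3 + 9×1 + 7×4 + 12×2 + 8×1 = 132
Houston: 11×0 + 6×3 + 11×2 + 6×1 + 9×3 + 7×3 + 12×3 + 8×2 = 146
Denver: 11×4 + 6×1 + 11×4 + 6×0 + 9×2 + 7×1 + 12×4 + 8×0 = 167
Boston: 11×2 + 6×0 + 11×3 + 6×2 + 9×0 + 7×0 + 12×1 + 8×3 = 103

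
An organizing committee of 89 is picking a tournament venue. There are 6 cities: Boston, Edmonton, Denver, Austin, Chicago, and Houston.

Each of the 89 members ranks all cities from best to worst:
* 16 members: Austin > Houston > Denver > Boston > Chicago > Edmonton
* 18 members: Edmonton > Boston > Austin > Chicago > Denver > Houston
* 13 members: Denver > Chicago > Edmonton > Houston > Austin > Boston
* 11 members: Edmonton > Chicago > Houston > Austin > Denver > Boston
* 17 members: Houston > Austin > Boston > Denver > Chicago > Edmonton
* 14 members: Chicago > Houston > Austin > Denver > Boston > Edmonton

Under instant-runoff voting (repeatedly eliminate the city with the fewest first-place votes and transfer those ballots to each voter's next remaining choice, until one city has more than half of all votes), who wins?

Houston

Round 1: Boston 0, Edmonton 29, Denver 13, Austin 16, Chicago 14, Houston 17. Boston eliminated.
Round 2: Edmonton 29, Denver 13, Austin 16, Chicago 14, Houston 17. Denver eliminated.
Round 3: Edmonton 29, Austin 16, Chicago 27, Houston 17. Austin eliminated.
Round 4: Edmonton 29, Chicago 27, Houston 33. Chicago eliminated.
Round 5: Edmonton 42, Houston 47. Houston has a majority (≥45).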